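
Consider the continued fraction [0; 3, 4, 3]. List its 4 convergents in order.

Using the convergent recurrence p_i = a_i*p_{i-1} + p_{i-2}, q_i = a_i*q_{i-1} + q_{i-2} with p_{-2}=0, p_{-1}=1, q_{-2}=1, q_{-1}=0:
  i=0: a_0=0, p_0 = 0*1 + 0 = 0, q_0 = 0*0 + 1 = 1.
  i=1: a_1=3, p_1 = 3*0 + 1 = 1, q_1 = 3*1 + 0 = 3.
  i=2: a_2=4, p_2 = 4*1 + 0 = 4, q_2 = 4*3 + 1 = 13.
  i=3: a_3=3, p_3 = 3*4 + 1 = 13, q_3 = 3*13 + 3 = 42.

0/1, 1/3, 4/13, 13/42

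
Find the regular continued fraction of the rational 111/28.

Run the Euclidean algorithm on 111 and 28; the successive quotients are the partial quotients a_0, a_1, ... (each step inverts the fractional part left over by the previous one):
  111 = 3*28 + 27, so a_0 = 3.
  28 = 1*27 + 1, so a_1 = 1.
  27 = 27*1 + 0, so a_2 = 27.
The remainder reaches 0 after 3 divisions, so the expansion has 3 partial quotients, read off in order.

[3; 1, 27]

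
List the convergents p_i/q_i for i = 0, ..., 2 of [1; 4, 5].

1/1, 5/4, 26/21

Using the convergent recurrence p_i = a_i*p_{i-1} + p_{i-2}, q_i = a_i*q_{i-1} + q_{i-2} with p_{-2}=0, p_{-1}=1, q_{-2}=1, q_{-1}=0:
  i=0: a_0=1, p_0 = 1*1 + 0 = 1, q_0 = 1*0 + 1 = 1.
  i=1: a_1=4, p_1 = 4*1 + 1 = 5, q_1 = 4*1 + 0 = 4.
  i=2: a_2=5, p_2 = 5*5 + 1 = 26, q_2 = 5*4 + 1 = 21.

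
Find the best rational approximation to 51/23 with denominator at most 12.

Expand x = 51/23 as a continued fraction with the Euclidean algorithm:
  51 = 2*23 + 5, so a_0 = 2.
  23 = 4*5 + 3, so a_1 = 4.
  5 = 1*3 + 2, so a_2 = 1.
  3 = 1*2 + 1, so a_3 = 1.
  2 = 2*1 + 0, so a_4 = 2.
so x = [2; 4, 1, 1, 2].
Convergents (p_i = a_i*p_{i-1} + p_{i-2}, q_i = a_i*q_{i-1} + q_{i-2} with p_{-2}=0, p_{-1}=1, q_{-2}=1, q_{-1}=0), until the denominator exceeds 12:
  i=0: a_0=2, p_0 = 2*1 + 0 = 2, q_0 = 2*0 + 1 = 1.
  i=1: a_1=4, p_1 = 4*2 + 1 = 9, q_1 = 4*1 + 0 = 4.
  i=2: a_2=1, p_2 = 1*9 + 2 = 11, q_2 = 1*4 + 1 = 5.
  i=3: a_3=1, p_3 = 1*11 + 9 = 20, q_3 = 1*5 + 4 = 9.
  i=4: a_4=2, p_4 = 2*20 + 11 = 51, q_4 = 2*9 + 5 = 23.
q_4 = 23 > 12, so the last convergent with denominator <= 12 is p_3/q_3 = 20/9.
The closest fraction with denominator <= 12 is either p_3/q_3 or the intermediate fraction (k*p_3 + p_2)/(k*q_3 + q_2) with the largest k >= 1 whose denominator stays <= 12; these approach x as k grows, and every other convergent or intermediate fraction in range is farther away.
Largest k: floor((12 - q_2)/q_3) = floor((12 - 5)/9) = 0.
Since k = 0, no intermediate fraction beyond p_3/q_3 has denominator <= 12, so the convergent 20/9 is the closest (its error is |51*9 - 20*23|/(23*9) = 1/207).

20/9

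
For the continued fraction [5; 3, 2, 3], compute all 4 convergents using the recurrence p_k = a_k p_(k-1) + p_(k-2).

5/1, 16/3, 37/7, 127/24

Using the convergent recurrence p_i = a_i*p_{i-1} + p_{i-2}, q_i = a_i*q_{i-1} + q_{i-2} with p_{-2}=0, p_{-1}=1, q_{-2}=1, q_{-1}=0:
  i=0: a_0=5, p_0 = 5*1 + 0 = 5, q_0 = 5*0 + 1 = 1.
  i=1: a_1=3, p_1 = 3*5 + 1 = 16, q_1 = 3*1 + 0 = 3.
  i=2: a_2=2, p_2 = 2*16 + 5 = 37, q_2 = 2*3 + 1 = 7.
  i=3: a_3=3, p_3 = 3*37 + 16 = 127, q_3 = 3*7 + 3 = 24.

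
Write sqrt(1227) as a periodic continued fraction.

[35; (35, 70)]

Write x_i = (sqrt(1227) + m_i)/d_i with (m_0, d_0) = (0, 1). a_0 = floor(sqrt(1227)) = 35, since 35^2 = 1225 <= 1227 < 1296 = 36^2.
Iterate m_{i+1} = d_i*a_i - m_i, d_{i+1} = (1227 - m_{i+1}^2)/d_i, a_{i+1} = floor((a_0 + m_{i+1})/d_{i+1}):
  m_1 = 1*35 - 0 = 35, d_1 = (1227 - 35^2)/1 = 2/1 = 2, a_1 = floor((35 + 35)/2) = 35.
  m_2 = 2*35 - 35 = 35, d_2 = (1227 - 35^2)/2 = 2/2 = 1, a_2 = floor((35 + 35)/1) = 70.
  m_3 = 1*70 - 35 = 35, d_3 = (1227 - 35^2)/1 = 2/1 = 2: (m_3, d_3) = (m_1, d_1) = (35, 2), so from here the quotients repeat a_1, a_2; the period length is 2.
Hence the expansion of sqrt(1227) is a_0 = 35 followed by the repeating block 35, 70 (period 2).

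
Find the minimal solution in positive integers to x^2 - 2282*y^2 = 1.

(x, y) = (3570351, 74740)

First expand sqrt(2282) as a continued fraction. With x_i = (sqrt(2282) + m_i)/d_i and (m_0, d_0) = (0, 1): a_0 = floor(sqrt(2282)) = 47, since 47^2 = 2209 <= 2282 < 2304 = 48^2.
Iterate m_{i+1} = d_i*a_i - m_i, d_{i+1} = (2282 - m_{i+1}^2)/d_i, a_{i+1} = floor((a_0 + m_{i+1})/d_{i+1}):
  m_1 = 1*47 - 0 = 47, d_1 = (2282 - 47^2)/1 = 73/1 = 73, a_1 = floor((47 + 47)/73) = 1.
  m_2 = 73*1 - 47 = 26, d_2 = (2282 - 26^2)/73 = 1606/73 = 22, a_2 = floor((47 + 26)/22) = 3.
  m_3 = 22*3 - 26 = 40, d_3 = (2282 - 40^2)/22 = 682/22 = 31, a_3 = floor((47 + 40)/31) = 2.
  m_4 = 31*2 - 40 = 22, d_4 = (2282 - 22^2)/31 = 1798/31 = 58, a_4 = floor((47 + 22)/58) = 1.
  m_5 = 58*1 - 22 = 36, d_5 = (2282 - 36^2)/58 = 986/58 = 17, a_5 = floor((47 + 36)/17) = 4.
  m_6 = 17*4 - 36 = 32, d_6 = (2282 - 32^2)/17 = 1258/17 = 74, a_6 = floor((47 + 32)/74) = 1.
  m_7 = 74*1 - 32 = 42, d_7 = (2282 - 42^2)/74 = 518/74 = 7, a_7 = floor((47 + 42)/7) = 12.
  m_8 = 7*12 - 42 = 42, d_8 = (2282 - 42^2)/7 = 518/7 = 74, a_8 = floor((47 + 42)/74) = 1.
  m_9 = 74*1 - 42 = 32, d_9 = (2282 - 32^2)/74 = 1258/74 = 17, a_9 = floor((47 + 32)/17) = 4.
  m_10 = 17*4 - 32 = 36, d_10 = (2282 - 36^2)/17 = 986/17 = 58, a_10 = floor((47 + 36)/58) = 1.
  m_11 = 58*1 - 36 = 22, d_11 = (2282 - 22^2)/58 = 1798/58 = 31, a_11 = floor((47 + 22)/31) = 2.
  m_12 = 31*2 - 22 = 40, d_12 = (2282 - 40^2)/31 = 682/31 = 22, a_12 = floor((47 + 40)/22) = 3.
  m_13 = 22*3 - 40 = 26, d_13 = (2282 - 26^2)/22 = 1606/22 = 73, a_13 = floor((47 + 26)/73) = 1.
  m_14 = 73*1 - 26 = 47, d_14 = (2282 - 47^2)/73 = 73/73 = 1, a_14 = floor((47 + 47)/1) = 94.
  m_15 = 1*94 - 47 = 47, d_15 = (2282 - 47^2)/1 = 73/1 = 73: (m_15, d_15) = (m_1, d_1) = (47, 73), so from here the quotients repeat a_1, ..., a_14; the period length is 14.
So sqrt(2282) = [47; (1, 3, 2, 1, 4, 1, 12, 1, 4, 1, 2, 3, 1, 94)] with period length k = 14.
k is even, so the fundamental solution of x^2 - 2282y^2 = 1 is (p_{k-1}, q_{k-1}) = (p_13, q_13); compute convergents through index 13.
Convergents (p_i = a_i*p_{i-1} + p_{i-2}, q_i = a_i*q_{i-1} + q_{i-2} with p_{-2}=0, p_{-1}=1, q_{-2}=1, q_{-1}=0):
  i=0: a_0=47, p_0 = 47*1 + 0 = 47, q_0 = 47*0 + 1 = 1.
  i=1: a_1=1, p_1 = 1*47 + 1 = 48, q_1 = 1*1 + 0 = 1.
  i=2: a_2=3, p_2 = 3*48 + 47 = 191, q_2 = 3*1 + 1 = 4.
  i=3: a_3=2, p_3 = 2*191 + 48 = 430, q_3 = 2*4 + 1 = 9.
  i=4: a_4=1, p_4 = 1*430 + 191 = 621, q_4 = 1*9 + 4 = 13.
  i=5: a_5=4, p_5 = 4*621 + 430 = 2914, q_5 = 4*13 + 9 = 61.
  i=6: a_6=1, p_6 = 1*2914 + 621 = 3535, q_6 = 1*61 + 13 = 74.
  i=7: a_7=12, p_7 = 12*3535 + 2914 = 45334, q_7 = 12*74 + 61 = 949.
  i=8: a_8=1, p_8 = 1*45334 + 3535 = 48869, q_8 = 1*949 + 74 = 1023.
  i=9: a_9=4, p_9 = 4*48869 + 45334 = 240810, q_9 = 4*1023 + 949 = 5041.
  i=10: a_10=1, p_10 = 1*240810 + 48869 = 289679, q_10 = 1*5041 + 1023 = 6064.
  i=11: a_11=2, p_11 = 2*289679 + 240810 = 820168, q_11 = 2*6064 + 5041 = 17169.
  i=12: a_12=3, p_12 = 3*820168 + 289679 = 2750183, q_12 = 3*17169 + 6064 = 57571.
  i=13: a_13=1, p_13 = 1*2750183 + 820168 = 3570351, q_13 = 1*57571 + 17169 = 74740.
Check: 3570351^2 - 2282*74740^2 = 12747406263201 - 12747406263200 = 1, so (x, y) = (3570351, 74740) solves the equation, and by the theorem it is the least positive solution.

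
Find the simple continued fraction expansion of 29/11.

[2; 1, 1, 1, 3]

Run the Euclidean algorithm on 29 and 11; the successive quotients are the partial quotients a_0, a_1, ... (each step inverts the fractional part left over by the previous one):
  29 = 2*11 + 7, so a_0 = 2.
  11 = 1*7 + 4, so a_1 = 1.
  7 = 1*4 + 3, so a_2 = 1.
  4 = 1*3 + 1, so a_3 = 1.
  3 = 3*1 + 0, so a_4 = 3.
The remainder reaches 0 after 5 divisions, so the expansion has 5 partial quotients, read off in order.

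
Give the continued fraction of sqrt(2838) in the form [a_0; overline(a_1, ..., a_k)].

Write x_i = (sqrt(2838) + m_i)/d_i with (m_0, d_0) = (0, 1). a_0 = floor(sqrt(2838)) = 53, since 53^2 = 2809 <= 2838 < 2916 = 54^2.
Iterate m_{i+1} = d_i*a_i - m_i, d_{i+1} = (2838 - m_{i+1}^2)/d_i, a_{i+1} = floor((a_0 + m_{i+1})/d_{i+1}):
  m_1 = 1*53 - 0 = 53, d_1 = (2838 - 53^2)/1 = 29/1 = 29, a_1 = floor((53 + 53)/29) = 3.
  m_2 = 29*3 - 53 = 34, d_2 = (2838 - 34^2)/29 = 1682/29 = 58, a_2 = floor((53 + 34)/58) = 1.
  m_3 = 58*1 - 34 = 24, d_3 = (2838 - 24^2)/58 = 2262/58 = 39, a_3 = floor((53 + 24)/39) = 1.
  m_4 = 39*1 - 24 = 15, d_4 = (2838 - 15^2)/39 = 2613/39 = 67, a_4 = floor((53 + 15)/67) = 1.
  m_5 = 67*1 - 15 = 52, d_5 = (2838 - 52^2)/67 = 134/67 = 2, a_5 = floor((53 + 52)/2) = 52.
  m_6 = 2*52 - 52 = 52, d_6 = (2838 - 52^2)/2 = 134/2 = 67, a_6 = floor((53 + 52)/67) = 1.
  m_7 = 67*1 - 52 = 15, d_7 = (2838 - 15^2)/67 = 2613/67 = 39, a_7 = floor((53 + 15)/39) = 1.
  m_8 = 39*1 - 15 = 24, d_8 = (2838 - 24^2)/39 = 2262/39 = 58, a_8 = floor((53 + 24)/58) = 1.
  m_9 = 58*1 - 24 = 34, d_9 = (2838 - 34^2)/58 = 1682/58 = 29, a_9 = floor((53 + 34)/29) = 3.
  m_10 = 29*3 - 34 = 53, d_10 = (2838 - 53^2)/29 = 29/29 = 1, a_10 = floor((53 + 53)/1) = 106.
  m_11 = 1*106 - 53 = 53, d_11 = (2838 - 53^2)/1 = 29/1 = 29: (m_11, d_11) = (m_1, d_1) = (53, 29), so from here the quotients repeat a_1, ..., a_10; the period length is 10.
Hence the expansion of sqrt(2838) is a_0 = 53 followed by the repeating block 3, 1, 1, 1, 52, 1, 1, 1, 3, 106 (period 10).

[53; overline(3, 1, 1, 1, 52, 1, 1, 1, 3, 106)]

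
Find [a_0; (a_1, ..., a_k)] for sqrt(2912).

[53; (1, 25, 1, 106)]

Write x_i = (sqrt(2912) + m_i)/d_i with (m_0, d_0) = (0, 1). a_0 = floor(sqrt(2912)) = 53, since 53^2 = 2809 <= 2912 < 2916 = 54^2.
Iterate m_{i+1} = d_i*a_i - m_i, d_{i+1} = (2912 - m_{i+1}^2)/d_i, a_{i+1} = floor((a_0 + m_{i+1})/d_{i+1}):
  m_1 = 1*53 - 0 = 53, d_1 = (2912 - 53^2)/1 = 103/1 = 103, a_1 = floor((53 + 53)/103) = 1.
  m_2 = 103*1 - 53 = 50, d_2 = (2912 - 50^2)/103 = 412/103 = 4, a_2 = floor((53 + 50)/4) = 25.
  m_3 = 4*25 - 50 = 50, d_3 = (2912 - 50^2)/4 = 412/4 = 103, a_3 = floor((53 + 50)/103) = 1.
  m_4 = 103*1 - 50 = 53, d_4 = (2912 - 53^2)/103 = 103/103 = 1, a_4 = floor((53 + 53)/1) = 106.
  m_5 = 1*106 - 53 = 53, d_5 = (2912 - 53^2)/1 = 103/1 = 103: (m_5, d_5) = (m_1, d_1) = (53, 103), so from here the quotients repeat a_1, ..., a_4; the period length is 4.
Hence the expansion of sqrt(2912) is a_0 = 53 followed by the repeating block 1, 25, 1, 106 (period 4).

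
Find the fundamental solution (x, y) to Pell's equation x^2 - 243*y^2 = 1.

(x, y) = (70226, 4505)

First expand sqrt(243) as a continued fraction. With x_i = (sqrt(243) + m_i)/d_i and (m_0, d_0) = (0, 1): a_0 = floor(sqrt(243)) = 15, since 15^2 = 225 <= 243 < 256 = 16^2.
Iterate m_{i+1} = d_i*a_i - m_i, d_{i+1} = (243 - m_{i+1}^2)/d_i, a_{i+1} = floor((a_0 + m_{i+1})/d_{i+1}):
  m_1 = 1*15 - 0 = 15, d_1 = (243 - 15^2)/1 = 18/1 = 18, a_1 = floor((15 + 15)/18) = 1.
  m_2 = 18*1 - 15 = 3, d_2 = (243 - 3^2)/18 = 234/18 = 13, a_2 = floor((15 + 3)/13) = 1.
  m_3 = 13*1 - 3 = 10, d_3 = (243 - 10^2)/13 = 143/13 = 11, a_3 = floor((15 + 10)/11) = 2.
  m_4 = 11*2 - 10 = 12, d_4 = (243 - 12^2)/11 = 99/11 = 9, a_4 = floor((15 + 12)/9) = 3.
  m_5 = 9*3 - 12 = 15, d_5 = (243 - 15^2)/9 = 18/9 = 2, a_5 = floor((15 + 15)/2) = 15.
  m_6 = 2*15 - 15 = 15, d_6 = (243 - 15^2)/2 = 18/2 = 9, a_6 = floor((15 + 15)/9) = 3.
  m_7 = 9*3 - 15 = 12, d_7 = (243 - 12^2)/9 = 99/9 = 11, a_7 = floor((15 + 12)/11) = 2.
  m_8 = 11*2 - 12 = 10, d_8 = (243 - 10^2)/11 = 143/11 = 13, a_8 = floor((15 + 10)/13) = 1.
  m_9 = 13*1 - 10 = 3, d_9 = (243 - 3^2)/13 = 234/13 = 18, a_9 = floor((15 + 3)/18) = 1.
  m_10 = 18*1 - 3 = 15, d_10 = (243 - 15^2)/18 = 18/18 = 1, a_10 = floor((15 + 15)/1) = 30.
  m_11 = 1*30 - 15 = 15, d_11 = (243 - 15^2)/1 = 18/1 = 18: (m_11, d_11) = (m_1, d_1) = (15, 18), so from here the quotients repeat a_1, ..., a_10; the period length is 10.
So sqrt(243) = [15; (1, 1, 2, 3, 15, 3, 2, 1, 1, 30)] with period length k = 10.
k is even, so the fundamental solution of x^2 - 243y^2 = 1 is (p_{k-1}, q_{k-1}) = (p_9, q_9); compute convergents through index 9.
Convergents (p_i = a_i*p_{i-1} + p_{i-2}, q_i = a_i*q_{i-1} + q_{i-2} with p_{-2}=0, p_{-1}=1, q_{-2}=1, q_{-1}=0):
  i=0: a_0=15, p_0 = 15*1 + 0 = 15, q_0 = 15*0 + 1 = 1.
  i=1: a_1=1, p_1 = 1*15 + 1 = 16, q_1 = 1*1 + 0 = 1.
  i=2: a_2=1, p_2 = 1*16 + 15 = 31, q_2 = 1*1 + 1 = 2.
  i=3: a_3=2, p_3 = 2*31 + 16 = 78, q_3 = 2*2 + 1 = 5.
  i=4: a_4=3, p_4 = 3*78 + 31 = 265, q_4 = 3*5 + 2 = 17.
  i=5: a_5=15, p_5 = 15*265 + 78 = 4053, q_5 = 15*17 + 5 = 260.
  i=6: a_6=3, p_6 = 3*4053 + 265 = 12424, q_6 = 3*260 + 17 = 797.
  i=7: a_7=2, p_7 = 2*12424 + 4053 = 28901, q_7 = 2*797 + 260 = 1854.
  i=8: a_8=1, p_8 = 1*28901 + 12424 = 41325, q_8 = 1*1854 + 797 = 2651.
  i=9: a_9=1, p_9 = 1*41325 + 28901 = 70226, q_9 = 1*2651 + 1854 = 4505.
Check: 70226^2 - 243*4505^2 = 4931691076 - 4931691075 = 1, so (x, y) = (70226, 4505) solves the equation, and by the theorem it is the least positive solution.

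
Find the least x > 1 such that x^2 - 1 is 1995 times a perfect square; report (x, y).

First expand sqrt(1995) as a continued fraction. With x_i = (sqrt(1995) + m_i)/d_i and (m_0, d_0) = (0, 1): a_0 = floor(sqrt(1995)) = 44, since 44^2 = 1936 <= 1995 < 2025 = 45^2.
Iterate m_{i+1} = d_i*a_i - m_i, d_{i+1} = (1995 - m_{i+1}^2)/d_i, a_{i+1} = floor((a_0 + m_{i+1})/d_{i+1}):
  m_1 = 1*44 - 0 = 44, d_1 = (1995 - 44^2)/1 = 59/1 = 59, a_1 = floor((44 + 44)/59) = 1.
  m_2 = 59*1 - 44 = 15, d_2 = (1995 - 15^2)/59 = 1770/59 = 30, a_2 = floor((44 + 15)/30) = 1.
  m_3 = 30*1 - 15 = 15, d_3 = (1995 - 15^2)/30 = 1770/30 = 59, a_3 = floor((44 + 15)/59) = 1.
  m_4 = 59*1 - 15 = 44, d_4 = (1995 - 44^2)/59 = 59/59 = 1, a_4 = floor((44 + 44)/1) = 88.
  m_5 = 1*88 - 44 = 44, d_5 = (1995 - 44^2)/1 = 59/1 = 59: (m_5, d_5) = (m_1, d_1) = (44, 59), so from here the quotients repeat a_1, ..., a_4; the period length is 4.
So sqrt(1995) = [44; (1, 1, 1, 88)] with period length k = 4.
k is even, so the fundamental solution of x^2 - 1995y^2 = 1 is (p_{k-1}, q_{k-1}) = (p_3, q_3); compute convergents through index 3.
Convergents (p_i = a_i*p_{i-1} + p_{i-2}, q_i = a_i*q_{i-1} + q_{i-2} with p_{-2}=0, p_{-1}=1, q_{-2}=1, q_{-1}=0):
  i=0: a_0=44, p_0 = 44*1 + 0 = 44, q_0 = 44*0 + 1 = 1.
  i=1: a_1=1, p_1 = 1*44 + 1 = 45, q_1 = 1*1 + 0 = 1.
  i=2: a_2=1, p_2 = 1*45 + 44 = 89, q_2 = 1*1 + 1 = 2.
  i=3: a_3=1, p_3 = 1*89 + 45 = 134, q_3 = 1*2 + 1 = 3.
Check: 134^2 - 1995*3^2 = 17956 - 17955 = 1, so (x, y) = (134, 3) solves the equation, and by the theorem it is the least positive solution.

(x, y) = (134, 3)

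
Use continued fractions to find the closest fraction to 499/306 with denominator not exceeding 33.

31/19

Expand x = 499/306 as a continued fraction with the Euclidean algorithm:
  499 = 1*306 + 193, so a_0 = 1.
  306 = 1*193 + 113, so a_1 = 1.
  193 = 1*113 + 80, so a_2 = 1.
  113 = 1*80 + 33, so a_3 = 1.
  80 = 2*33 + 14, so a_4 = 2.
  33 = 2*14 + 5, so a_5 = 2.
  14 = 2*5 + 4, so a_6 = 2.
  5 = 1*4 + 1, so a_7 = 1.
  4 = 4*1 + 0, so a_8 = 4.
so x = [1; 1, 1, 1, 2, 2, 2, 1, 4].
Convergents (p_i = a_i*p_{i-1} + p_{i-2}, q_i = a_i*q_{i-1} + q_{i-2} with p_{-2}=0, p_{-1}=1, q_{-2}=1, q_{-1}=0), until the denominator exceeds 33:
  i=0: a_0=1, p_0 = 1*1 + 0 = 1, q_0 = 1*0 + 1 = 1.
  i=1: a_1=1, p_1 = 1*1 + 1 = 2, q_1 = 1*1 + 0 = 1.
  i=2: a_2=1, p_2 = 1*2 + 1 = 3, q_2 = 1*1 + 1 = 2.
  i=3: a_3=1, p_3 = 1*3 + 2 = 5, q_3 = 1*2 + 1 = 3.
  i=4: a_4=2, p_4 = 2*5 + 3 = 13, q_4 = 2*3 + 2 = 8.
  i=5: a_5=2, p_5 = 2*13 + 5 = 31, q_5 = 2*8 + 3 = 19.
  i=6: a_6=2, p_6 = 2*31 + 13 = 75, q_6 = 2*19 + 8 = 46.
q_6 = 46 > 33, so the last convergent with denominator <= 33 is p_5/q_5 = 31/19.
The closest fraction with denominator <= 33 is either p_5/q_5 or the intermediate fraction (k*p_5 + p_4)/(k*q_5 + q_4) with the largest k >= 1 whose denominator stays <= 33; these approach x as k grows, and every other convergent or intermediate fraction in range is farther away.
Largest k: floor((33 - q_4)/q_5) = floor((33 - 8)/19) = 1.
That gives (1*31 + 13)/(1*19 + 8) = 44/27.
Compare the errors: |x - 31/19| = |499*19 - 31*306|/(306*19) = 5/5814, and |x - 44/27| = |499*27 - 44*306|/(306*27) = 9/8262.
Cross-multiplying, 5*8262 = 41310 < 52326 = 9*5814, so 5/5814 is smaller: the convergent 31/19 is closer to x than 44/27.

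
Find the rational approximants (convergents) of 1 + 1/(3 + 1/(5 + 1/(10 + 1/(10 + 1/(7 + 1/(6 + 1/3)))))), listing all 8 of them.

Using the convergent recurrence p_i = a_i*p_{i-1} + p_{i-2}, q_i = a_i*q_{i-1} + q_{i-2} with p_{-2}=0, p_{-1}=1, q_{-2}=1, q_{-1}=0:
  i=0: a_0=1, p_0 = 1*1 + 0 = 1, q_0 = 1*0 + 1 = 1.
  i=1: a_1=3, p_1 = 3*1 + 1 = 4, q_1 = 3*1 + 0 = 3.
  i=2: a_2=5, p_2 = 5*4 + 1 = 21, q_2 = 5*3 + 1 = 16.
  i=3: a_3=10, p_3 = 10*21 + 4 = 214, q_3 = 10*16 + 3 = 163.
  i=4: a_4=10, p_4 = 10*214 + 21 = 2161, q_4 = 10*163 + 16 = 1646.
  i=5: a_5=7, p_5 = 7*2161 + 214 = 15341, q_5 = 7*1646 + 163 = 11685.
  i=6: a_6=6, p_6 = 6*15341 + 2161 = 94207, q_6 = 6*11685 + 1646 = 71756.
  i=7: a_7=3, p_7 = 3*94207 + 15341 = 297962, q_7 = 3*71756 + 11685 = 226953.

1/1, 4/3, 21/16, 214/163, 2161/1646, 15341/11685, 94207/71756, 297962/226953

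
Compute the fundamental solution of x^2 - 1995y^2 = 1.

(x, y) = (134, 3)

First expand sqrt(1995) as a continued fraction. With x_i = (sqrt(1995) + m_i)/d_i and (m_0, d_0) = (0, 1): a_0 = floor(sqrt(1995)) = 44, since 44^2 = 1936 <= 1995 < 2025 = 45^2.
Iterate m_{i+1} = d_i*a_i - m_i, d_{i+1} = (1995 - m_{i+1}^2)/d_i, a_{i+1} = floor((a_0 + m_{i+1})/d_{i+1}):
  m_1 = 1*44 - 0 = 44, d_1 = (1995 - 44^2)/1 = 59/1 = 59, a_1 = floor((44 + 44)/59) = 1.
  m_2 = 59*1 - 44 = 15, d_2 = (1995 - 15^2)/59 = 1770/59 = 30, a_2 = floor((44 + 15)/30) = 1.
  m_3 = 30*1 - 15 = 15, d_3 = (1995 - 15^2)/30 = 1770/30 = 59, a_3 = floor((44 + 15)/59) = 1.
  m_4 = 59*1 - 15 = 44, d_4 = (1995 - 44^2)/59 = 59/59 = 1, a_4 = floor((44 + 44)/1) = 88.
  m_5 = 1*88 - 44 = 44, d_5 = (1995 - 44^2)/1 = 59/1 = 59: (m_5, d_5) = (m_1, d_1) = (44, 59), so from here the quotients repeat a_1, ..., a_4; the period length is 4.
So sqrt(1995) = [44; (1, 1, 1, 88)] with period length k = 4.
k is even, so the fundamental solution of x^2 - 1995y^2 = 1 is (p_{k-1}, q_{k-1}) = (p_3, q_3); compute convergents through index 3.
Convergents (p_i = a_i*p_{i-1} + p_{i-2}, q_i = a_i*q_{i-1} + q_{i-2} with p_{-2}=0, p_{-1}=1, q_{-2}=1, q_{-1}=0):
  i=0: a_0=44, p_0 = 44*1 + 0 = 44, q_0 = 44*0 + 1 = 1.
  i=1: a_1=1, p_1 = 1*44 + 1 = 45, q_1 = 1*1 + 0 = 1.
  i=2: a_2=1, p_2 = 1*45 + 44 = 89, q_2 = 1*1 + 1 = 2.
  i=3: a_3=1, p_3 = 1*89 + 45 = 134, q_3 = 1*2 + 1 = 3.
Check: 134^2 - 1995*3^2 = 17956 - 17955 = 1, so (x, y) = (134, 3) solves the equation, and by the theorem it is the least positive solution.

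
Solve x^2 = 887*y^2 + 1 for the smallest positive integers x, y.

(x, y) = (469224, 15755)

First expand sqrt(887) as a continued fraction. With x_i = (sqrt(887) + m_i)/d_i and (m_0, d_0) = (0, 1): a_0 = floor(sqrt(887)) = 29, since 29^2 = 841 <= 887 < 900 = 30^2.
Iterate m_{i+1} = d_i*a_i - m_i, d_{i+1} = (887 - m_{i+1}^2)/d_i, a_{i+1} = floor((a_0 + m_{i+1})/d_{i+1}):
  m_1 = 1*29 - 0 = 29, d_1 = (887 - 29^2)/1 = 46/1 = 46, a_1 = floor((29 + 29)/46) = 1.
  m_2 = 46*1 - 29 = 17, d_2 = (887 - 17^2)/46 = 598/46 = 13, a_2 = floor((29 + 17)/13) = 3.
  m_3 = 13*3 - 17 = 22, d_3 = (887 - 22^2)/13 = 403/13 = 31, a_3 = floor((29 + 22)/31) = 1.
  m_4 = 31*1 - 22 = 9, d_4 = (887 - 9^2)/31 = 806/31 = 26, a_4 = floor((29 + 9)/26) = 1.
  m_5 = 26*1 - 9 = 17, d_5 = (887 - 17^2)/26 = 598/26 = 23, a_5 = floor((29 + 17)/23) = 2.
  m_6 = 23*2 - 17 = 29, d_6 = (887 - 29^2)/23 = 46/23 = 2, a_6 = floor((29 + 29)/2) = 29.
  m_7 = 2*29 - 29 = 29, d_7 = (887 - 29^2)/2 = 46/2 = 23, a_7 = floor((29 + 29)/23) = 2.
  m_8 = 23*2 - 29 = 17, d_8 = (887 - 17^2)/23 = 598/23 = 26, a_8 = floor((29 + 17)/26) = 1.
  m_9 = 26*1 - 17 = 9, d_9 = (887 - 9^2)/26 = 806/26 = 31, a_9 = floor((29 + 9)/31) = 1.
  m_10 = 31*1 - 9 = 22, d_10 = (887 - 22^2)/31 = 403/31 = 13, a_10 = floor((29 + 22)/13) = 3.
  m_11 = 13*3 - 22 = 17, d_11 = (887 - 17^2)/13 = 598/13 = 46, a_11 = floor((29 + 17)/46) = 1.
  m_12 = 46*1 - 17 = 29, d_12 = (887 - 29^2)/46 = 46/46 = 1, a_12 = floor((29 + 29)/1) = 58.
  m_13 = 1*58 - 29 = 29, d_13 = (887 - 29^2)/1 = 46/1 = 46: (m_13, d_13) = (m_1, d_1) = (29, 46), so from here the quotients repeat a_1, ..., a_12; the period length is 12.
So sqrt(887) = [29; (1, 3, 1, 1, 2, 29, 2, 1, 1, 3, 1, 58)] with period length k = 12.
k is even, so the fundamental solution of x^2 - 887y^2 = 1 is (p_{k-1}, q_{k-1}) = (p_11, q_11); compute convergents through index 11.
Convergents (p_i = a_i*p_{i-1} + p_{i-2}, q_i = a_i*q_{i-1} + q_{i-2} with p_{-2}=0, p_{-1}=1, q_{-2}=1, q_{-1}=0):
  i=0: a_0=29, p_0 = 29*1 + 0 = 29, q_0 = 29*0 + 1 = 1.
  i=1: a_1=1, p_1 = 1*29 + 1 = 30, q_1 = 1*1 + 0 = 1.
  i=2: a_2=3, p_2 = 3*30 + 29 = 119, q_2 = 3*1 + 1 = 4.
  i=3: a_3=1, p_3 = 1*119 + 30 = 149, q_3 = 1*4 + 1 = 5.
  i=4: a_4=1, p_4 = 1*149 + 119 = 268, q_4 = 1*5 + 4 = 9.
  i=5: a_5=2, p_5 = 2*268 + 149 = 685, q_5 = 2*9 + 5 = 23.
  i=6: a_6=29, p_6 = 29*685 + 268 = 20133, q_6 = 29*23 + 9 = 676.
  i=7: a_7=2, p_7 = 2*20133 + 685 = 40951, q_7 = 2*676 + 23 = 1375.
  i=8: a_8=1, p_8 = 1*40951 + 20133 = 61084, q_8 = 1*1375 + 676 = 2051.
  i=9: a_9=1, p_9 = 1*61084 + 40951 = 102035, q_9 = 1*2051 + 1375 = 3426.
  i=10: a_10=3, p_10 = 3*102035 + 61084 = 367189, q_10 = 3*3426 + 2051 = 12329.
  i=11: a_11=1, p_11 = 1*367189 + 102035 = 469224, q_11 = 1*12329 + 3426 = 15755.
Check: 469224^2 - 887*15755^2 = 220171162176 - 220171162175 = 1, so (x, y) = (469224, 15755) solves the equation, and by the theorem it is the least positive solution.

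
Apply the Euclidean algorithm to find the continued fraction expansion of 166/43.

[3; 1, 6, 6]

Run the Euclidean algorithm on 166 and 43; the successive quotients are the partial quotients a_0, a_1, ... (each step inverts the fractional part left over by the previous one):
  166 = 3*43 + 37, so a_0 = 3.
  43 = 1*37 + 6, so a_1 = 1.
  37 = 6*6 + 1, so a_2 = 6.
  6 = 6*1 + 0, so a_3 = 6.
The remainder reaches 0 after 4 divisions, so the expansion has 4 partial quotients, read off in order.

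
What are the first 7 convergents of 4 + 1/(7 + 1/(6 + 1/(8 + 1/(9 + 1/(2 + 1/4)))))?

4/1, 29/7, 178/43, 1453/351, 13255/3202, 27963/6755, 125107/30222

Using the convergent recurrence p_i = a_i*p_{i-1} + p_{i-2}, q_i = a_i*q_{i-1} + q_{i-2} with p_{-2}=0, p_{-1}=1, q_{-2}=1, q_{-1}=0:
  i=0: a_0=4, p_0 = 4*1 + 0 = 4, q_0 = 4*0 + 1 = 1.
  i=1: a_1=7, p_1 = 7*4 + 1 = 29, q_1 = 7*1 + 0 = 7.
  i=2: a_2=6, p_2 = 6*29 + 4 = 178, q_2 = 6*7 + 1 = 43.
  i=3: a_3=8, p_3 = 8*178 + 29 = 1453, q_3 = 8*43 + 7 = 351.
  i=4: a_4=9, p_4 = 9*1453 + 178 = 13255, q_4 = 9*351 + 43 = 3202.
  i=5: a_5=2, p_5 = 2*13255 + 1453 = 27963, q_5 = 2*3202 + 351 = 6755.
  i=6: a_6=4, p_6 = 4*27963 + 13255 = 125107, q_6 = 4*6755 + 3202 = 30222.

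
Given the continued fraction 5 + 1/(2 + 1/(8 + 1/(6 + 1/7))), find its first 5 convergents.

5/1, 11/2, 93/17, 569/104, 4076/745

Using the convergent recurrence p_i = a_i*p_{i-1} + p_{i-2}, q_i = a_i*q_{i-1} + q_{i-2} with p_{-2}=0, p_{-1}=1, q_{-2}=1, q_{-1}=0:
  i=0: a_0=5, p_0 = 5*1 + 0 = 5, q_0 = 5*0 + 1 = 1.
  i=1: a_1=2, p_1 = 2*5 + 1 = 11, q_1 = 2*1 + 0 = 2.
  i=2: a_2=8, p_2 = 8*11 + 5 = 93, q_2 = 8*2 + 1 = 17.
  i=3: a_3=6, p_3 = 6*93 + 11 = 569, q_3 = 6*17 + 2 = 104.
  i=4: a_4=7, p_4 = 7*569 + 93 = 4076, q_4 = 7*104 + 17 = 745.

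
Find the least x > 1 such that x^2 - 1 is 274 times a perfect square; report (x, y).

(x, y) = (3959299, 239190)

First expand sqrt(274) as a continued fraction. With x_i = (sqrt(274) + m_i)/d_i and (m_0, d_0) = (0, 1): a_0 = floor(sqrt(274)) = 16, since 16^2 = 256 <= 274 < 289 = 17^2.
Iterate m_{i+1} = d_i*a_i - m_i, d_{i+1} = (274 - m_{i+1}^2)/d_i, a_{i+1} = floor((a_0 + m_{i+1})/d_{i+1}):
  m_1 = 1*16 - 0 = 16, d_1 = (274 - 16^2)/1 = 18/1 = 18, a_1 = floor((16 + 16)/18) = 1.
  m_2 = 18*1 - 16 = 2, d_2 = (274 - 2^2)/18 = 270/18 = 15, a_2 = floor((16 + 2)/15) = 1.
  m_3 = 15*1 - 2 = 13, d_3 = (274 - 13^2)/15 = 105/15 = 7, a_3 = floor((16 + 13)/7) = 4.
  m_4 = 7*4 - 13 = 15, d_4 = (274 - 15^2)/7 = 49/7 = 7, a_4 = floor((16 + 15)/7) = 4.
  m_5 = 7*4 - 15 = 13, d_5 = (274 - 13^2)/7 = 105/7 = 15, a_5 = floor((16 + 13)/15) = 1.
  m_6 = 15*1 - 13 = 2, d_6 = (274 - 2^2)/15 = 270/15 = 18, a_6 = floor((16 + 2)/18) = 1.
  m_7 = 18*1 - 2 = 16, d_7 = (274 - 16^2)/18 = 18/18 = 1, a_7 = floor((16 + 16)/1) = 32.
  m_8 = 1*32 - 16 = 16, d_8 = (274 - 16^2)/1 = 18/1 = 18: (m_8, d_8) = (m_1, d_1) = (16, 18), so from here the quotients repeat a_1, ..., a_7; the period length is 7.
So sqrt(274) = [16; (1, 1, 4, 4, 1, 1, 32)] with period length k = 7.
k is odd, so (p_{k-1}, q_{k-1}) only solves x^2 - 274y^2 = -1 and the fundamental solution of x^2 - 274y^2 = 1 is (p_{2k-1}, q_{2k-1}) = (p_13, q_13); compute convergents through index 13, running through the period twice.
Convergents (p_i = a_i*p_{i-1} + p_{i-2}, q_i = a_i*q_{i-1} + q_{i-2} with p_{-2}=0, p_{-1}=1, q_{-2}=1, q_{-1}=0):
  i=0: a_0=16, p_0 = 16*1 + 0 = 16, q_0 = 16*0 + 1 = 1.
  i=1: a_1=1, p_1 = 1*16 + 1 = 17, q_1 = 1*1 + 0 = 1.
  i=2: a_2=1, p_2 = 1*17 + 16 = 33, q_2 = 1*1 + 1 = 2.
  i=3: a_3=4, p_3 = 4*33 + 17 = 149, q_3 = 4*2 + 1 = 9.
  i=4: a_4=4, p_4 = 4*149 + 33 = 629, q_4 = 4*9 + 2 = 38.
  i=5: a_5=1, p_5 = 1*629 + 149 = 778, q_5 = 1*38 + 9 = 47.
  i=6: a_6=1, p_6 = 1*778 + 629 = 1407, q_6 = 1*47 + 38 = 85.
  i=7: a_7=32, p_7 = 32*1407 + 778 = 45802, q_7 = 32*85 + 47 = 2767.
  i=8: a_8=1, p_8 = 1*45802 + 1407 = 47209, q_8 = 1*2767 + 85 = 2852.
  i=9: a_9=1, p_9 = 1*47209 + 45802 = 93011, q_9 = 1*2852 + 2767 = 5619.
  i=10: a_10=4, p_10 = 4*93011 + 47209 = 419253, q_10 = 4*5619 + 2852 = 25328.
  i=11: a_11=4, p_11 = 4*419253 + 93011 = 1770023, q_11 = 4*25328 + 5619 = 106931.
  i=12: a_12=1, p_12 = 1*1770023 + 419253 = 2189276, q_12 = 1*106931 + 25328 = 132259.
  i=13: a_13=1, p_13 = 1*2189276 + 1770023 = 3959299, q_13 = 1*132259 + 106931 = 239190.
Indeed p_6^2 - 274*q_6^2 = 1979649 - 1979650 = -1, not +1.
Check: 3959299^2 - 274*239190^2 = 15676048571401 - 15676048571400 = 1, so (x, y) = (3959299, 239190) solves the equation, and by the theorem it is the least positive solution.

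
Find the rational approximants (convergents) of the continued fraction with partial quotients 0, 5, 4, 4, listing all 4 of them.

0/1, 1/5, 4/21, 17/89

Using the convergent recurrence p_i = a_i*p_{i-1} + p_{i-2}, q_i = a_i*q_{i-1} + q_{i-2} with p_{-2}=0, p_{-1}=1, q_{-2}=1, q_{-1}=0:
  i=0: a_0=0, p_0 = 0*1 + 0 = 0, q_0 = 0*0 + 1 = 1.
  i=1: a_1=5, p_1 = 5*0 + 1 = 1, q_1 = 5*1 + 0 = 5.
  i=2: a_2=4, p_2 = 4*1 + 0 = 4, q_2 = 4*5 + 1 = 21.
  i=3: a_3=4, p_3 = 4*4 + 1 = 17, q_3 = 4*21 + 5 = 89.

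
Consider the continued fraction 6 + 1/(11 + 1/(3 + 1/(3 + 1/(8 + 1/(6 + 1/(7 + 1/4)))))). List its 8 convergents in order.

6/1, 67/11, 207/34, 688/113, 5711/938, 34954/5741, 250389/41125, 1036510/170241

Using the convergent recurrence p_i = a_i*p_{i-1} + p_{i-2}, q_i = a_i*q_{i-1} + q_{i-2} with p_{-2}=0, p_{-1}=1, q_{-2}=1, q_{-1}=0:
  i=0: a_0=6, p_0 = 6*1 + 0 = 6, q_0 = 6*0 + 1 = 1.
  i=1: a_1=11, p_1 = 11*6 + 1 = 67, q_1 = 11*1 + 0 = 11.
  i=2: a_2=3, p_2 = 3*67 + 6 = 207, q_2 = 3*11 + 1 = 34.
  i=3: a_3=3, p_3 = 3*207 + 67 = 688, q_3 = 3*34 + 11 = 113.
  i=4: a_4=8, p_4 = 8*688 + 207 = 5711, q_4 = 8*113 + 34 = 938.
  i=5: a_5=6, p_5 = 6*5711 + 688 = 34954, q_5 = 6*938 + 113 = 5741.
  i=6: a_6=7, p_6 = 7*34954 + 5711 = 250389, q_6 = 7*5741 + 938 = 41125.
  i=7: a_7=4, p_7 = 4*250389 + 34954 = 1036510, q_7 = 4*41125 + 5741 = 170241.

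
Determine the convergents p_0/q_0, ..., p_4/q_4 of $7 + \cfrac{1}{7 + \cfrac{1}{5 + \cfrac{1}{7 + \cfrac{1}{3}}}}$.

7/1, 50/7, 257/36, 1849/259, 5804/813

Using the convergent recurrence p_i = a_i*p_{i-1} + p_{i-2}, q_i = a_i*q_{i-1} + q_{i-2} with p_{-2}=0, p_{-1}=1, q_{-2}=1, q_{-1}=0:
  i=0: a_0=7, p_0 = 7*1 + 0 = 7, q_0 = 7*0 + 1 = 1.
  i=1: a_1=7, p_1 = 7*7 + 1 = 50, q_1 = 7*1 + 0 = 7.
  i=2: a_2=5, p_2 = 5*50 + 7 = 257, q_2 = 5*7 + 1 = 36.
  i=3: a_3=7, p_3 = 7*257 + 50 = 1849, q_3 = 7*36 + 7 = 259.
  i=4: a_4=3, p_4 = 3*1849 + 257 = 5804, q_4 = 3*259 + 36 = 813.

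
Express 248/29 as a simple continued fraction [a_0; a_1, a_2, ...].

Run the Euclidean algorithm on 248 and 29; the successive quotients are the partial quotients a_0, a_1, ... (each step inverts the fractional part left over by the previous one):
  248 = 8*29 + 16, so a_0 = 8.
  29 = 1*16 + 13, so a_1 = 1.
  16 = 1*13 + 3, so a_2 = 1.
  13 = 4*3 + 1, so a_3 = 4.
  3 = 3*1 + 0, so a_4 = 3.
The remainder reaches 0 after 5 divisions, so the expansion has 5 partial quotients, read off in order.

[8; 1, 1, 4, 3]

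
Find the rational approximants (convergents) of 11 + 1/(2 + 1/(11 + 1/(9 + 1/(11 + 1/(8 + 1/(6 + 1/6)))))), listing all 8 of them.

11/1, 23/2, 264/23, 2399/209, 26653/2322, 215623/18785, 1320391/115032, 8137969/708977

Using the convergent recurrence p_i = a_i*p_{i-1} + p_{i-2}, q_i = a_i*q_{i-1} + q_{i-2} with p_{-2}=0, p_{-1}=1, q_{-2}=1, q_{-1}=0:
  i=0: a_0=11, p_0 = 11*1 + 0 = 11, q_0 = 11*0 + 1 = 1.
  i=1: a_1=2, p_1 = 2*11 + 1 = 23, q_1 = 2*1 + 0 = 2.
  i=2: a_2=11, p_2 = 11*23 + 11 = 264, q_2 = 11*2 + 1 = 23.
  i=3: a_3=9, p_3 = 9*264 + 23 = 2399, q_3 = 9*23 + 2 = 209.
  i=4: a_4=11, p_4 = 11*2399 + 264 = 26653, q_4 = 11*209 + 23 = 2322.
  i=5: a_5=8, p_5 = 8*26653 + 2399 = 215623, q_5 = 8*2322 + 209 = 18785.
  i=6: a_6=6, p_6 = 6*215623 + 26653 = 1320391, q_6 = 6*18785 + 2322 = 115032.
  i=7: a_7=6, p_7 = 6*1320391 + 215623 = 8137969, q_7 = 6*115032 + 18785 = 708977.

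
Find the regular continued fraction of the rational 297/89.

[3; 2, 1, 29]

Run the Euclidean algorithm on 297 and 89; the successive quotients are the partial quotients a_0, a_1, ... (each step inverts the fractional part left over by the previous one):
  297 = 3*89 + 30, so a_0 = 3.
  89 = 2*30 + 29, so a_1 = 2.
  30 = 1*29 + 1, so a_2 = 1.
  29 = 29*1 + 0, so a_3 = 29.
The remainder reaches 0 after 4 divisions, so the expansion has 4 partial quotients, read off in order.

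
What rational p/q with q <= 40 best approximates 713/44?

632/39

Expand x = 713/44 as a continued fraction with the Euclidean algorithm:
  713 = 16*44 + 9, so a_0 = 16.
  44 = 4*9 + 8, so a_1 = 4.
  9 = 1*8 + 1, so a_2 = 1.
  8 = 8*1 + 0, so a_3 = 8.
so x = [16; 4, 1, 8].
Convergents (p_i = a_i*p_{i-1} + p_{i-2}, q_i = a_i*q_{i-1} + q_{i-2} with p_{-2}=0, p_{-1}=1, q_{-2}=1, q_{-1}=0), until the denominator exceeds 40:
  i=0: a_0=16, p_0 = 16*1 + 0 = 16, q_0 = 16*0 + 1 = 1.
  i=1: a_1=4, p_1 = 4*16 + 1 = 65, q_1 = 4*1 + 0 = 4.
  i=2: a_2=1, p_2 = 1*65 + 16 = 81, q_2 = 1*4 + 1 = 5.
  i=3: a_3=8, p_3 = 8*81 + 65 = 713, q_3 = 8*5 + 4 = 44.
q_3 = 44 > 40, so the last convergent with denominator <= 40 is p_2/q_2 = 81/5.
The closest fraction with denominator <= 40 is either p_2/q_2 or the intermediate fraction (k*p_2 + p_1)/(k*q_2 + q_1) with the largest k >= 1 whose denominator stays <= 40; these approach x as k grows, and every other convergent or intermediate fraction in range is farther away.
Largest k: floor((40 - q_1)/q_2) = floor((40 - 4)/5) = 7.
That gives (7*81 + 65)/(7*5 + 4) = 632/39.
Compare the errors: |x - 81/5| = |713*5 - 81*44|/(44*5) = 1/220, and |x - 632/39| = |713*39 - 632*44|/(44*39) = 1/1716.
Cross-multiplying, 1*220 = 220 < 1716 = 1*1716, so 1/1716 is smaller: the intermediate fraction 632/39 is closer to x than 81/5.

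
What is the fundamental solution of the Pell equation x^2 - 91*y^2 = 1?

(x, y) = (1574, 165)

First expand sqrt(91) as a continued fraction. With x_i = (sqrt(91) + m_i)/d_i and (m_0, d_0) = (0, 1): a_0 = floor(sqrt(91)) = 9, since 9^2 = 81 <= 91 < 100 = 10^2.
Iterate m_{i+1} = d_i*a_i - m_i, d_{i+1} = (91 - m_{i+1}^2)/d_i, a_{i+1} = floor((a_0 + m_{i+1})/d_{i+1}):
  m_1 = 1*9 - 0 = 9, d_1 = (91 - 9^2)/1 = 10/1 = 10, a_1 = floor((9 + 9)/10) = 1.
  m_2 = 10*1 - 9 = 1, d_2 = (91 - 1^2)/10 = 90/10 = 9, a_2 = floor((9 + 1)/9) = 1.
  m_3 = 9*1 - 1 = 8, d_3 = (91 - 8^2)/9 = 27/9 = 3, a_3 = floor((9 + 8)/3) = 5.
  m_4 = 3*5 - 8 = 7, d_4 = (91 - 7^2)/3 = 42/3 = 14, a_4 = floor((9 + 7)/14) = 1.
  m_5 = 14*1 - 7 = 7, d_5 = (91 - 7^2)/14 = 42/14 = 3, a_5 = floor((9 + 7)/3) = 5.
  m_6 = 3*5 - 7 = 8, d_6 = (91 - 8^2)/3 = 27/3 = 9, a_6 = floor((9 + 8)/9) = 1.
  m_7 = 9*1 - 8 = 1, d_7 = (91 - 1^2)/9 = 90/9 = 10, a_7 = floor((9 + 1)/10) = 1.
  m_8 = 10*1 - 1 = 9, d_8 = (91 - 9^2)/10 = 10/10 = 1, a_8 = floor((9 + 9)/1) = 18.
  m_9 = 1*18 - 9 = 9, d_9 = (91 - 9^2)/1 = 10/1 = 10: (m_9, d_9) = (m_1, d_1) = (9, 10), so from here the quotients repeat a_1, ..., a_8; the period length is 8.
So sqrt(91) = [9; (1, 1, 5, 1, 5, 1, 1, 18)] with period length k = 8.
k is even, so the fundamental solution of x^2 - 91y^2 = 1 is (p_{k-1}, q_{k-1}) = (p_7, q_7); compute convergents through index 7.
Convergents (p_i = a_i*p_{i-1} + p_{i-2}, q_i = a_i*q_{i-1} + q_{i-2} with p_{-2}=0, p_{-1}=1, q_{-2}=1, q_{-1}=0):
  i=0: a_0=9, p_0 = 9*1 + 0 = 9, q_0 = 9*0 + 1 = 1.
  i=1: a_1=1, p_1 = 1*9 + 1 = 10, q_1 = 1*1 + 0 = 1.
  i=2: a_2=1, p_2 = 1*10 + 9 = 19, q_2 = 1*1 + 1 = 2.
  i=3: a_3=5, p_3 = 5*19 + 10 = 105, q_3 = 5*2 + 1 = 11.
  i=4: a_4=1, p_4 = 1*105 + 19 = 124, q_4 = 1*11 + 2 = 13.
  i=5: a_5=5, p_5 = 5*124 + 105 = 725, q_5 = 5*13 + 11 = 76.
  i=6: a_6=1, p_6 = 1*725 + 124 = 849, q_6 = 1*76 + 13 = 89.
  i=7: a_7=1, p_7 = 1*849 + 725 = 1574, q_7 = 1*89 + 76 = 165.
Check: 1574^2 - 91*165^2 = 2477476 - 2477475 = 1, so (x, y) = (1574, 165) solves the equation, and by the theorem it is the least positive solution.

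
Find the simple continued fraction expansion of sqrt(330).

Write x_i = (sqrt(330) + m_i)/d_i with (m_0, d_0) = (0, 1). a_0 = floor(sqrt(330)) = 18, since 18^2 = 324 <= 330 < 361 = 19^2.
Iterate m_{i+1} = d_i*a_i - m_i, d_{i+1} = (330 - m_{i+1}^2)/d_i, a_{i+1} = floor((a_0 + m_{i+1})/d_{i+1}):
  m_1 = 1*18 - 0 = 18, d_1 = (330 - 18^2)/1 = 6/1 = 6, a_1 = floor((18 + 18)/6) = 6.
  m_2 = 6*6 - 18 = 18, d_2 = (330 - 18^2)/6 = 6/6 = 1, a_2 = floor((18 + 18)/1) = 36.
  m_3 = 1*36 - 18 = 18, d_3 = (330 - 18^2)/1 = 6/1 = 6: (m_3, d_3) = (m_1, d_1) = (18, 6), so from here the quotients repeat a_1, a_2; the period length is 2.
Hence the expansion of sqrt(330) is a_0 = 18 followed by the repeating block 6, 36 (period 2).

[18; (6, 36)]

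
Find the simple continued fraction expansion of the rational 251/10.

[25; 10]

Run the Euclidean algorithm on 251 and 10; the successive quotients are the partial quotients a_0, a_1, ... (each step inverts the fractional part left over by the previous one):
  251 = 25*10 + 1, so a_0 = 25.
  10 = 10*1 + 0, so a_1 = 10.
The remainder reaches 0 after 2 divisions, so the expansion has 2 partial quotients, read off in order.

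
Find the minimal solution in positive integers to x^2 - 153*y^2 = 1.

First expand sqrt(153) as a continued fraction. With x_i = (sqrt(153) + m_i)/d_i and (m_0, d_0) = (0, 1): a_0 = floor(sqrt(153)) = 12, since 12^2 = 144 <= 153 < 169 = 13^2.
Iterate m_{i+1} = d_i*a_i - m_i, d_{i+1} = (153 - m_{i+1}^2)/d_i, a_{i+1} = floor((a_0 + m_{i+1})/d_{i+1}):
  m_1 = 1*12 - 0 = 12, d_1 = (153 - 12^2)/1 = 9/1 = 9, a_1 = floor((12 + 12)/9) = 2.
  m_2 = 9*2 - 12 = 6, d_2 = (153 - 6^2)/9 = 117/9 = 13, a_2 = floor((12 + 6)/13) = 1.
  m_3 = 13*1 - 6 = 7, d_3 = (153 - 7^2)/13 = 104/13 = 8, a_3 = floor((12 + 7)/8) = 2.
  m_4 = 8*2 - 7 = 9, d_4 = (153 - 9^2)/8 = 72/8 = 9, a_4 = floor((12 + 9)/9) = 2.
  m_5 = 9*2 - 9 = 9, d_5 = (153 - 9^2)/9 = 72/9 = 8, a_5 = floor((12 + 9)/8) = 2.
  m_6 = 8*2 - 9 = 7, d_6 = (153 - 7^2)/8 = 104/8 = 13, a_6 = floor((12 + 7)/13) = 1.
  m_7 = 13*1 - 7 = 6, d_7 = (153 - 6^2)/13 = 117/13 = 9, a_7 = floor((12 + 6)/9) = 2.
  m_8 = 9*2 - 6 = 12, d_8 = (153 - 12^2)/9 = 9/9 = 1, a_8 = floor((12 + 12)/1) = 24.
  m_9 = 1*24 - 12 = 12, d_9 = (153 - 12^2)/1 = 9/1 = 9: (m_9, d_9) = (m_1, d_1) = (12, 9), so from here the quotients repeat a_1, ..., a_8; the period length is 8.
So sqrt(153) = [12; (2, 1, 2, 2, 2, 1, 2, 24)] with period length k = 8.
k is even, so the fundamental solution of x^2 - 153y^2 = 1 is (p_{k-1}, q_{k-1}) = (p_7, q_7); compute convergents through index 7.
Convergents (p_i = a_i*p_{i-1} + p_{i-2}, q_i = a_i*q_{i-1} + q_{i-2} with p_{-2}=0, p_{-1}=1, q_{-2}=1, q_{-1}=0):
  i=0: a_0=12, p_0 = 12*1 + 0 = 12, q_0 = 12*0 + 1 = 1.
  i=1: a_1=2, p_1 = 2*12 + 1 = 25, q_1 = 2*1 + 0 = 2.
  i=2: a_2=1, p_2 = 1*25 + 12 = 37, q_2 = 1*2 + 1 = 3.
  i=3: a_3=2, p_3 = 2*37 + 25 = 99, q_3 = 2*3 + 2 = 8.
  i=4: a_4=2, p_4 = 2*99 + 37 = 235, q_4 = 2*8 + 3 = 19.
  i=5: a_5=2, p_5 = 2*235 + 99 = 569, q_5 = 2*19 + 8 = 46.
  i=6: a_6=1, p_6 = 1*569 + 235 = 804, q_6 = 1*46 + 19 = 65.
  i=7: a_7=2, p_7 = 2*804 + 569 = 2177, q_7 = 2*65 + 46 = 176.
Check: 2177^2 - 153*176^2 = 4739329 - 4739328 = 1, so (x, y) = (2177, 176) solves the equation, and by the theorem it is the least positive solution.

(x, y) = (2177, 176)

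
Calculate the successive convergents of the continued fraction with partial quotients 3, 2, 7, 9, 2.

Using the convergent recurrence p_i = a_i*p_{i-1} + p_{i-2}, q_i = a_i*q_{i-1} + q_{i-2} with p_{-2}=0, p_{-1}=1, q_{-2}=1, q_{-1}=0:
  i=0: a_0=3, p_0 = 3*1 + 0 = 3, q_0 = 3*0 + 1 = 1.
  i=1: a_1=2, p_1 = 2*3 + 1 = 7, q_1 = 2*1 + 0 = 2.
  i=2: a_2=7, p_2 = 7*7 + 3 = 52, q_2 = 7*2 + 1 = 15.
  i=3: a_3=9, p_3 = 9*52 + 7 = 475, q_3 = 9*15 + 2 = 137.
  i=4: a_4=2, p_4 = 2*475 + 52 = 1002, q_4 = 2*137 + 15 = 289.

3/1, 7/2, 52/15, 475/137, 1002/289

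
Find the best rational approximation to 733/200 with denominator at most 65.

11/3

Expand x = 733/200 as a continued fraction with the Euclidean algorithm:
  733 = 3*200 + 133, so a_0 = 3.
  200 = 1*133 + 67, so a_1 = 1.
  133 = 1*67 + 66, so a_2 = 1.
  67 = 1*66 + 1, so a_3 = 1.
  66 = 66*1 + 0, so a_4 = 66.
so x = [3; 1, 1, 1, 66].
Convergents (p_i = a_i*p_{i-1} + p_{i-2}, q_i = a_i*q_{i-1} + q_{i-2} with p_{-2}=0, p_{-1}=1, q_{-2}=1, q_{-1}=0), until the denominator exceeds 65:
  i=0: a_0=3, p_0 = 3*1 + 0 = 3, q_0 = 3*0 + 1 = 1.
  i=1: a_1=1, p_1 = 1*3 + 1 = 4, q_1 = 1*1 + 0 = 1.
  i=2: a_2=1, p_2 = 1*4 + 3 = 7, q_2 = 1*1 + 1 = 2.
  i=3: a_3=1, p_3 = 1*7 + 4 = 11, q_3 = 1*2 + 1 = 3.
  i=4: a_4=66, p_4 = 66*11 + 7 = 733, q_4 = 66*3 + 2 = 200.
q_4 = 200 > 65, so the last convergent with denominator <= 65 is p_3/q_3 = 11/3.
The closest fraction with denominator <= 65 is either p_3/q_3 or the intermediate fraction (k*p_3 + p_2)/(k*q_3 + q_2) with the largest k >= 1 whose denominator stays <= 65; these approach x as k grows, and every other convergent or intermediate fraction in range is farther away.
Largest k: floor((65 - q_2)/q_3) = floor((65 - 2)/3) = 21.
That gives (21*11 + 7)/(21*3 + 2) = 238/65.
Compare the errors: |x - 11/3| = |733*3 - 11*200|/(200*3) = 1/600, and |x - 238/65| = |733*65 - 238*200|/(200*65) = 45/13000.
Cross-multiplying, 1*13000 = 13000 < 27000 = 45*600, so 1/600 is smaller: the convergent 11/3 is closer to x than 238/65.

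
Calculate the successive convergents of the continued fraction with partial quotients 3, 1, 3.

3/1, 4/1, 15/4

Using the convergent recurrence p_i = a_i*p_{i-1} + p_{i-2}, q_i = a_i*q_{i-1} + q_{i-2} with p_{-2}=0, p_{-1}=1, q_{-2}=1, q_{-1}=0:
  i=0: a_0=3, p_0 = 3*1 + 0 = 3, q_0 = 3*0 + 1 = 1.
  i=1: a_1=1, p_1 = 1*3 + 1 = 4, q_1 = 1*1 + 0 = 1.
  i=2: a_2=3, p_2 = 3*4 + 3 = 15, q_2 = 3*1 + 1 = 4.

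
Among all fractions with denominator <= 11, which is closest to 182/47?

31/8

Expand x = 182/47 as a continued fraction with the Euclidean algorithm:
  182 = 3*47 + 41, so a_0 = 3.
  47 = 1*41 + 6, so a_1 = 1.
  41 = 6*6 + 5, so a_2 = 6.
  6 = 1*5 + 1, so a_3 = 1.
  5 = 5*1 + 0, so a_4 = 5.
so x = [3; 1, 6, 1, 5].
Convergents (p_i = a_i*p_{i-1} + p_{i-2}, q_i = a_i*q_{i-1} + q_{i-2} with p_{-2}=0, p_{-1}=1, q_{-2}=1, q_{-1}=0), until the denominator exceeds 11:
  i=0: a_0=3, p_0 = 3*1 + 0 = 3, q_0 = 3*0 + 1 = 1.
  i=1: a_1=1, p_1 = 1*3 + 1 = 4, q_1 = 1*1 + 0 = 1.
  i=2: a_2=6, p_2 = 6*4 + 3 = 27, q_2 = 6*1 + 1 = 7.
  i=3: a_3=1, p_3 = 1*27 + 4 = 31, q_3 = 1*7 + 1 = 8.
  i=4: a_4=5, p_4 = 5*31 + 27 = 182, q_4 = 5*8 + 7 = 47.
q_4 = 47 > 11, so the last convergent with denominator <= 11 is p_3/q_3 = 31/8.
The closest fraction with denominator <= 11 is either p_3/q_3 or the intermediate fraction (k*p_3 + p_2)/(k*q_3 + q_2) with the largest k >= 1 whose denominator stays <= 11; these approach x as k grows, and every other convergent or intermediate fraction in range is farther away.
Largest k: floor((11 - q_2)/q_3) = floor((11 - 7)/8) = 0.
Since k = 0, no intermediate fraction beyond p_3/q_3 has denominator <= 11, so the convergent 31/8 is the closest (its error is |182*8 - 31*47|/(47*8) = 1/376).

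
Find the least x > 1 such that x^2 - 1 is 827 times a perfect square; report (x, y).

First expand sqrt(827) as a continued fraction. With x_i = (sqrt(827) + m_i)/d_i and (m_0, d_0) = (0, 1): a_0 = floor(sqrt(827)) = 28, since 28^2 = 784 <= 827 < 841 = 29^2.
Iterate m_{i+1} = d_i*a_i - m_i, d_{i+1} = (827 - m_{i+1}^2)/d_i, a_{i+1} = floor((a_0 + m_{i+1})/d_{i+1}):
  m_1 = 1*28 - 0 = 28, d_1 = (827 - 28^2)/1 = 43/1 = 43, a_1 = floor((28 + 28)/43) = 1.
  m_2 = 43*1 - 28 = 15, d_2 = (827 - 15^2)/43 = 602/43 = 14, a_2 = floor((28 + 15)/14) = 3.
  m_3 = 14*3 - 15 = 27, d_3 = (827 - 27^2)/14 = 98/14 = 7, a_3 = floor((28 + 27)/7) = 7.
  m_4 = 7*7 - 27 = 22, d_4 = (827 - 22^2)/7 = 343/7 = 49, a_4 = floor((28 + 22)/49) = 1.
  m_5 = 49*1 - 22 = 27, d_5 = (827 - 27^2)/49 = 98/49 = 2, a_5 = floor((28 + 27)/2) = 27.
  m_6 = 2*27 - 27 = 27, d_6 = (827 - 27^2)/2 = 98/2 = 49, a_6 = floor((28 + 27)/49) = 1.
  m_7 = 49*1 - 27 = 22, d_7 = (827 - 22^2)/49 = 343/49 = 7, a_7 = floor((28 + 22)/7) = 7.
  m_8 = 7*7 - 22 = 27, d_8 = (827 - 27^2)/7 = 98/7 = 14, a_8 = floor((28 + 27)/14) = 3.
  m_9 = 14*3 - 27 = 15, d_9 = (827 - 15^2)/14 = 602/14 = 43, a_9 = floor((28 + 15)/43) = 1.
  m_10 = 43*1 - 15 = 28, d_10 = (827 - 28^2)/43 = 43/43 = 1, a_10 = floor((28 + 28)/1) = 56.
  m_11 = 1*56 - 28 = 28, d_11 = (827 - 28^2)/1 = 43/1 = 43: (m_11, d_11) = (m_1, d_1) = (28, 43), so from here the quotients repeat a_1, ..., a_10; the period length is 10.
So sqrt(827) = [28; (1, 3, 7, 1, 27, 1, 7, 3, 1, 56)] with period length k = 10.
k is even, so the fundamental solution of x^2 - 827y^2 = 1 is (p_{k-1}, q_{k-1}) = (p_9, q_9); compute convergents through index 9.
Convergents (p_i = a_i*p_{i-1} + p_{i-2}, q_i = a_i*q_{i-1} + q_{i-2} with p_{-2}=0, p_{-1}=1, q_{-2}=1, q_{-1}=0):
  i=0: a_0=28, p_0 = 28*1 + 0 = 28, q_0 = 28*0 + 1 = 1.
  i=1: a_1=1, p_1 = 1*28 + 1 = 29, q_1 = 1*1 + 0 = 1.
  i=2: a_2=3, p_2 = 3*29 + 28 = 115, q_2 = 3*1 + 1 = 4.
  i=3: a_3=7, p_3 = 7*115 + 29 = 834, q_3 = 7*4 + 1 = 29.
  i=4: a_4=1, p_4 = 1*834 + 115 = 949, q_4 = 1*29 + 4 = 33.
  i=5: a_5=27, p_5 = 27*949 + 834 = 26457, q_5 = 27*33 + 29 = 920.
  i=6: a_6=1, p_6 = 1*26457 + 949 = 27406, q_6 = 1*920 + 33 = 953.
  i=7: a_7=7, p_7 = 7*27406 + 26457 = 218299, q_7 = 7*953 + 920 = 7591.
  i=8: a_8=3, p_8 = 3*218299 + 27406 = 682303, q_8 = 3*7591 + 953 = 23726.
  i=9: a_9=1, p_9 = 1*682303 + 218299 = 900602, q_9 = 1*23726 + 7591 = 31317.
Check: 900602^2 - 827*31317^2 = 811083962404 - 811083962403 = 1, so (x, y) = (900602, 31317) solves the equation, and by the theorem it is the least positive solution.

(x, y) = (900602, 31317)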